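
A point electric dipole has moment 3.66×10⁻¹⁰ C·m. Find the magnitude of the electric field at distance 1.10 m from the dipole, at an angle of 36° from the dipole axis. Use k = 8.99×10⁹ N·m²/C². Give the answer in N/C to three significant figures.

E ≈ 4.26 N/C

At angle θ the dipole field magnitude is E = (kp/r³)·√(1 + 3cos²θ).
kp/r³ = (8.99×10⁹)(3.66×10⁻¹⁰) / (1.10)³ = 2.472 N/C.
√(1 + 3cos²36°) = √(1 + 3·0.6545) = √2.9635 ≈ 1.7215.
E ≈ 2.472 × 1.721 = 4.256 N/C.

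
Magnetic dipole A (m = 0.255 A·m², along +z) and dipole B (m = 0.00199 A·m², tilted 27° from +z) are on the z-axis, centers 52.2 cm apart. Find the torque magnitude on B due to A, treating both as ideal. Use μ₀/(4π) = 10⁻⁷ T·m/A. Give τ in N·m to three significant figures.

τ ≈ 3.24×10⁻¹⁰ N·m

Dipole B is on the axis of dipole A, so B₁ there is axial: B₁ = (μ₀/4π)·2m₁/r³ along +z.
B₁ = 2(10⁻⁷)(0.255)/(0.522)³ = 3.586×10⁻⁷ T.
τ = m₂ B₁ sinθ.
τ = (0.00199)(3.586×10⁻⁷)·sin27° = 3.239×10⁻¹⁰ N·m.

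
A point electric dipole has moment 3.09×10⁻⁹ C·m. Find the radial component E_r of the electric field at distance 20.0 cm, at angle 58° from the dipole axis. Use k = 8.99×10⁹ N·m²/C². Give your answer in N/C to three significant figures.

E_r ≈ 3680 N/C

For a dipole, E_r = (2kp cosθ)/r³.
kp/r³ = (8.99×10⁹)(3.09×10⁻⁹)/(0.200)³ = 3472 N/C.
E_r = 2·3472·cos58° = 3680 N/C.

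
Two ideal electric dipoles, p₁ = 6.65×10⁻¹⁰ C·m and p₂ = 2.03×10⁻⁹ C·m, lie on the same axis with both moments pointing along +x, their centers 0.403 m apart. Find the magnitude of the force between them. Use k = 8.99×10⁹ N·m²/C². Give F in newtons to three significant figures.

F ≈ 2.76×10⁻⁶ N

On-axis field of dipole 1 at distance r: E = 2kp₁/r³. Force on dipole 2 is F = p₂·dE/dr (gradient along axis).
dE/dr = −6kp₁/r⁴, so |F| = 6kp₁p₂/r⁴ (attractive for aligned moments).
F = 6(8.99×10⁹)(6.65×10⁻¹⁰)(2.03×10⁻⁹)/(0.403)⁴ = 2.761×10⁻⁶ N.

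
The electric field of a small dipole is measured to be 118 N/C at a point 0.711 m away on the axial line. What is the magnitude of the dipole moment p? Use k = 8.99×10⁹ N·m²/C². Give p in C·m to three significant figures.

On axis E = 2kp/r³, so p = Er³/(2k).
p = (118)·(0.711)³ / (2·8.99×10⁹) = 2.359×10⁻⁹ C·m.

p ≈ 2.36×10⁻⁹ C·m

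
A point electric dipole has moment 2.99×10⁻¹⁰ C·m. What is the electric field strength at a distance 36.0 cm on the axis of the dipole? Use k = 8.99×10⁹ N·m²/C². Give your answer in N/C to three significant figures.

On the dipole axis E = 2kp/r³.
E = 2·(8.99×10⁹)(2.99×10⁻¹⁰) / (0.360)³ = 115.2 N/C.

E ≈ 115 N/C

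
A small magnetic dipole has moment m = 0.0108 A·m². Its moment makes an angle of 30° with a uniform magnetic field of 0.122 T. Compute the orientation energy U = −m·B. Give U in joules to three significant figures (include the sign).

U = −m·B = −mB cosθ.
U = −(0.0108)(0.122)·cos30° = -0.001141 J.

U ≈ -0.00114 J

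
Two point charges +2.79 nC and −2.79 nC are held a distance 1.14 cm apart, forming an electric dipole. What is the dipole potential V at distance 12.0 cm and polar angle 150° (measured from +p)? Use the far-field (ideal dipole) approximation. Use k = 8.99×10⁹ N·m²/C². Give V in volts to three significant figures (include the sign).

V ≈ -17.2 V

Dipole moment p = qd = (2.79×10⁻⁹ C)(0.0114 m) = 3.181×10⁻¹¹ C·m.
The dipole potential is V = kp cosθ / r².
V = (8.99×10⁹)(3.181×10⁻¹¹)·cos150° / (0.120)² = -17.20 V.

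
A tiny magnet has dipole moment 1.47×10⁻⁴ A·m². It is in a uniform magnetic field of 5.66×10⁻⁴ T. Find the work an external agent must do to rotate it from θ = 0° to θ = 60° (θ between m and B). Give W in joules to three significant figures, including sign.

W ≈ 4.16×10⁻⁸ J

W_ext = ΔU = −mB cosθ₂ + mB cosθ₁ = mB(cosθ₁ − cosθ₂).
W = (1.47×10⁻⁴)(5.66×10⁻⁴)·(cos0° − cos60°) = (8.320×10⁻⁸)·(+0.5000) = 4.160×10⁻⁸ J.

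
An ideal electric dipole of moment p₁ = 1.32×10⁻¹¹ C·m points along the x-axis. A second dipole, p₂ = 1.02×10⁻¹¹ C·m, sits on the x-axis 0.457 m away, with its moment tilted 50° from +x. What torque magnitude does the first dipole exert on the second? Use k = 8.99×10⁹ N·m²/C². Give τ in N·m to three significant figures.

τ ≈ 1.94×10⁻¹¹ N·m

The second dipole sits on the axis of the first, so the field there is axial: E₁ = 2kp₁/r³ along +x.
E₁ = 2(8.99×10⁹)(1.32×10⁻¹¹)/(0.457)³ = 2.487 N/C.
Torque on the second dipole: τ = p₂ E₁ sinθ.
τ = (1.02×10⁻¹¹)(2.487)·sin50° = 1.943×10⁻¹¹ N·m.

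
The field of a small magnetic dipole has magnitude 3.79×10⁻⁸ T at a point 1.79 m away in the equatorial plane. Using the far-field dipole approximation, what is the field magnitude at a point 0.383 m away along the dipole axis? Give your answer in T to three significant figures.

B ≈ 7.74×10⁻⁶ T

Dipole fields scale as 1/r³ in the far field.
The axial field is twice the equatorial field at the same r, so the geometry factor is 2/1.
B₂ = B₁ · (2/1) · (r₁/r₂)³ = 3.79×10⁻⁸ · 2 · (1.79/0.383)³.
(r₁/r₂)³ = (4.674)³ = 102.1.
B₂ ≈ 7.738×10⁻⁶ T.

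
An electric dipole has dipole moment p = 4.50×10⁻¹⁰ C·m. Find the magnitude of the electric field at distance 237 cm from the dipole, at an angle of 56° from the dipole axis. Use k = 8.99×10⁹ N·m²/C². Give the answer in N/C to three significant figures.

E ≈ 0.423 N/C

At angle θ the dipole field magnitude is E = (kp/r³)·√(1 + 3cos²θ).
kp/r³ = (8.99×10⁹)(4.50×10⁻¹⁰) / (2.37)³ = 0.3039 N/C.
√(1 + 3cos²56°) = √(1 + 3·0.3127) = √1.9381 ≈ 1.3922.
E ≈ 0.3039 × 1.392 = 0.4231 N/C.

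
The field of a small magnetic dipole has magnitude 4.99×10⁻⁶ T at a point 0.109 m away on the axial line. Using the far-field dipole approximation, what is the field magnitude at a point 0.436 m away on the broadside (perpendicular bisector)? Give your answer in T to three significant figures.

Dipole fields scale as 1/r³ in the far field.
The axial field is twice the equatorial field at the same r, so the geometry factor is 1/2.
B₂ = B₁ · (1/2) · (r₁/r₂)³ = 4.99×10⁻⁶ · 0.5 · (0.109/0.436)³.
(r₁/r₂)³ = (0.25)³ = 0.01562.
B₂ ≈ 3.898×10⁻⁸ T.

B ≈ 3.90×10⁻⁸ T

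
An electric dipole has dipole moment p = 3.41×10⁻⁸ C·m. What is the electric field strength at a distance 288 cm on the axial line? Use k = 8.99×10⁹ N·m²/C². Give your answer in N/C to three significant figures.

E ≈ 25.7 N/C

On the dipole axis E = 2kp/r³.
E = 2·(8.99×10⁹)(3.41×10⁻⁸) / (2.88)³ = 25.67 N/C.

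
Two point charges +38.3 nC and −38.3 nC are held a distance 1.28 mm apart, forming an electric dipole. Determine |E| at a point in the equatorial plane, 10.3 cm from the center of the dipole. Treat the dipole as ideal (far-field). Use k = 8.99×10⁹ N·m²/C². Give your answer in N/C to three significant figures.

E ≈ 403 N/C

Dipole moment p = qd = (3.83×10⁻⁸ C)(0.00128 m) = 4.902×10⁻¹¹ C·m.
On the perpendicular bisector E = kp/r³ (half the axial value at the same distance).
E = (8.99×10⁹)(4.902×10⁻¹¹) / (0.103)³ = 403.3 N/C.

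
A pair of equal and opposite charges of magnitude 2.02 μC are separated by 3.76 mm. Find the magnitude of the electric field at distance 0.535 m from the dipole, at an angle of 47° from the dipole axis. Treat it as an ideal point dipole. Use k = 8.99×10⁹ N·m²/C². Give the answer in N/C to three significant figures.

Dipole moment p = qd = (2.02×10⁻⁶ C)(0.00376 m) = 7.595×10⁻⁹ C·m.
At angle θ the dipole field magnitude is E = (kp/r³)·√(1 + 3cos²θ).
kp/r³ = (8.99×10⁹)(7.595×10⁻⁹) / (0.535)³ = 445.9 N/C.
√(1 + 3cos²47°) = √(1 + 3·0.4651) = √2.3954 ≈ 1.5477.
E ≈ 445.9 × 1.548 = 690.1 N/C.

E ≈ 690 N/C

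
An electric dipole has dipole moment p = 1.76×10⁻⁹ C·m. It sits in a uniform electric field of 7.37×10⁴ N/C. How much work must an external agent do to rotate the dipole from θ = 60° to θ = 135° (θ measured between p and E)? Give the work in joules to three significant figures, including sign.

W ≈ 1.57×10⁻⁴ J

W_ext = ΔU = U(θ₂) − U(θ₁) = −pE cosθ₂ − (−pE cosθ₁) = pE(cosθ₁ − cosθ₂).
W = (1.76×10⁻⁹)(7.37×10⁴)·(cos60° − cos135°) = (1.297×10⁻⁴)·(+1.2071) = 1.566×10⁻⁴ J.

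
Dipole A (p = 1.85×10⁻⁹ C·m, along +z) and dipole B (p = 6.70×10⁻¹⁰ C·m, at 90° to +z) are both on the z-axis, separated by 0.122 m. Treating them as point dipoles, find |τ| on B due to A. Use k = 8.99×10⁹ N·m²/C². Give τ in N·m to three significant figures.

The second dipole sits on the axis of the first, so the field there is axial: E₁ = 2kp₁/r³ along +z.
E₁ = 2(8.99×10⁹)(1.85×10⁻⁹)/(0.122)³ = 1.832×10⁴ N/C.
Torque on the second dipole: τ = p₂ E₁ sinθ.
τ = (6.70×10⁻¹⁰)(1.832×10⁴)·sin90° = 1.227×10⁻⁵ N·m.

τ ≈ 1.23×10⁻⁵ N·m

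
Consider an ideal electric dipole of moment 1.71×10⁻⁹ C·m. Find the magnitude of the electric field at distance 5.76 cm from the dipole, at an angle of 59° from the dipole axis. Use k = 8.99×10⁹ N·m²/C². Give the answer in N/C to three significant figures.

E ≈ 1.08×10⁵ N/C

At angle θ the dipole field magnitude is E = (kp/r³)·√(1 + 3cos²θ).
kp/r³ = (8.99×10⁹)(1.71×10⁻⁹) / (0.0576)³ = 8.044×10⁴ N/C.
√(1 + 3cos²59°) = √(1 + 3·0.2653) = √1.7958 ≈ 1.3401.
E ≈ 8.044×10⁴ × 1.340 = 1.078×10⁵ N/C.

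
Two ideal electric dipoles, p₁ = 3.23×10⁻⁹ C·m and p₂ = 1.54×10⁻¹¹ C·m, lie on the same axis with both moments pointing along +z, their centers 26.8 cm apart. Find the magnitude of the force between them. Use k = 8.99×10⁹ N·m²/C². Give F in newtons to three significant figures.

On-axis field of dipole 1 at distance r: E = 2kp₁/r³. Force on dipole 2 is F = p₂·dE/dr (gradient along axis).
dE/dr = −6kp₁/r⁴, so |F| = 6kp₁p₂/r⁴ (attractive for aligned moments).
F = 6(8.99×10⁹)(3.23×10⁻⁹)(1.54×10⁻¹¹)/(0.268)⁴ = 5.201×10⁻⁷ N.

F ≈ 5.20×10⁻⁷ N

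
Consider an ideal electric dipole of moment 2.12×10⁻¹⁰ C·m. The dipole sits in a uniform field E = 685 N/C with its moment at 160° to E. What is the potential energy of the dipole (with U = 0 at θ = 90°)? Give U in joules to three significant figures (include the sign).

U ≈ 1.36×10⁻⁷ J

U = −p·E = −pE cosθ.
U = −(2.12×10⁻¹⁰)(685)·cos160° = 1.365×10⁻⁷ J.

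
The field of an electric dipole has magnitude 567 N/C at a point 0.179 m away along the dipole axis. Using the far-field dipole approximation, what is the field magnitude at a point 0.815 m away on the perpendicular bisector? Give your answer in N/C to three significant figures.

Dipole fields scale as 1/r³ in the far field.
The axial field is twice the equatorial field at the same r, so the geometry factor is 1/2.
E₂ = E₁ · (1/2) · (r₁/r₂)³ = 567 · 0.5 · (0.179/0.815)³.
(r₁/r₂)³ = (0.2196)³ = 0.01059.
E₂ ≈ 3.004 N/C.

E ≈ 3.00 N/C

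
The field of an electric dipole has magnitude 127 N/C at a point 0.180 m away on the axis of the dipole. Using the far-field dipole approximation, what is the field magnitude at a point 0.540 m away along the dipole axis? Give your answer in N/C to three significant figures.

E ≈ 4.70 N/C

Dipole fields scale as 1/r³ in the far field; the geometry is the same at both points.
E₂ = E₁ · (r₁/r₂)³ = 127 · (0.180/0.540)³.
(r₁/r₂)³ = (0.3333)³ = 0.03704.
E₂ ≈ 4.704 N/C.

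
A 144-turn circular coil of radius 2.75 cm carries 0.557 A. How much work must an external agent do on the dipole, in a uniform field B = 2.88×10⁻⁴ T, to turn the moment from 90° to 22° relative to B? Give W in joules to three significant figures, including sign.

W ≈ -5.09×10⁻⁵ J

m = NIA = NIπa² = 144·(0.557)·π·(0.0275)² = 0.1906 A·m².
W_ext = ΔU = −mB cosθ₂ + mB cosθ₁ = mB(cosθ₁ − cosθ₂).
W = (0.1906)(2.88×10⁻⁴)·(cos90° − cos22°) = (5.489×10⁻⁵)·(-0.9272) = -5.090×10⁻⁵ J.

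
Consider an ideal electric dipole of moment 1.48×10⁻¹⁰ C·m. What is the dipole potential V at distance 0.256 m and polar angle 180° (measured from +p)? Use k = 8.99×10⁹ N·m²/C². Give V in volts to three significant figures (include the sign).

V ≈ -20.3 V

The dipole potential is V = kp cosθ / r².
V = (8.99×10⁹)(1.48×10⁻¹⁰)·cos180° / (0.256)² = -20.30 V.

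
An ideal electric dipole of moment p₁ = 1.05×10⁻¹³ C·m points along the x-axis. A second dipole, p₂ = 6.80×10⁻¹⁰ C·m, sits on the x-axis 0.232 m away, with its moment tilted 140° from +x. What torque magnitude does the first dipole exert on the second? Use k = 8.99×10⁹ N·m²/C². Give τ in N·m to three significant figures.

τ ≈ 6.61×10⁻¹¹ N·m

The second dipole sits on the axis of the first, so the field there is axial: E₁ = 2kp₁/r³ along +x.
E₁ = 2(8.99×10⁹)(1.05×10⁻¹³)/(0.232)³ = 0.1512 N/C.
Torque on the second dipole: τ = p₂ E₁ sinθ.
τ = (6.80×10⁻¹⁰)(0.1512)·sin140° = 6.608×10⁻¹¹ N·m.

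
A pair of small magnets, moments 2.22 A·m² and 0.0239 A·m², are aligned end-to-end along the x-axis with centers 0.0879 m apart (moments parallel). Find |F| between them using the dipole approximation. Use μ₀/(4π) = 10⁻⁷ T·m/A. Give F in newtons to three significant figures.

F ≈ 5.33×10⁻⁴ N

On-axis B of dipole 1: B = (μ₀/4π)·2m₁/r³. Force on dipole 2: F = m₂·dB/dr.
dB/dr = −(μ₀/4π)·6m₁/r⁴, so |F| = (μ₀/4π)·6m₁m₂/r⁴.
F = 6(10⁻⁷)(2.22)(0.0239)/(0.0879)⁴ = 5.333×10⁻⁴ N.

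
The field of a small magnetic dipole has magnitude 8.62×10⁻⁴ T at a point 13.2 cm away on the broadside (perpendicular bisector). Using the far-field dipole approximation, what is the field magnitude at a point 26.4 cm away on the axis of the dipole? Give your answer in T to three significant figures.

Dipole fields scale as 1/r³ in the far field.
The axial field is twice the equatorial field at the same r, so the geometry factor is 2/1.
B₂ = B₁ · (2/1) · (r₁/r₂)³ = 8.62×10⁻⁴ · 2 · (13.2/26.4)³.
(r₁/r₂)³ = (0.5)³ = 0.125.
B₂ ≈ 2.155×10⁻⁴ T.

B ≈ 2.16×10⁻⁴ T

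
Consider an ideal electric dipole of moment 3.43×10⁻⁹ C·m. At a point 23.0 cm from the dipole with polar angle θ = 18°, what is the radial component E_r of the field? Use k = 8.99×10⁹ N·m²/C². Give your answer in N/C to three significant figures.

For a dipole, E_r = (2kp cosθ)/r³.
kp/r³ = (8.99×10⁹)(3.43×10⁻⁹)/(0.230)³ = 2534 N/C.
E_r = 2·2534·cos18° = 4821 N/C.

E_r ≈ 4820 N/C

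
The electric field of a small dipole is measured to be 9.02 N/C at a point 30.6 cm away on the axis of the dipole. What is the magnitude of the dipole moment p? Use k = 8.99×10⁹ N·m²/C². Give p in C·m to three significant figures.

p ≈ 1.44×10⁻¹¹ C·m

On axis E = 2kp/r³, so p = Er³/(2k).
p = (9.02)·(0.306)³ / (2·8.99×10⁹) = 1.437×10⁻¹¹ C·m.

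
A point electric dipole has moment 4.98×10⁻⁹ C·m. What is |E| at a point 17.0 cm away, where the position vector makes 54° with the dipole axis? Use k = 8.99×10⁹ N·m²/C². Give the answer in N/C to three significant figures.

At angle θ the dipole field magnitude is E = (kp/r³)·√(1 + 3cos²θ).
kp/r³ = (8.99×10⁹)(4.98×10⁻⁹) / (0.170)³ = 9113 N/C.
√(1 + 3cos²54°) = √(1 + 3·0.3455) = √2.0365 ≈ 1.4271.
E ≈ 9113 × 1.427 = 1.300×10⁴ N/C.

E ≈ 1.30×10⁴ N/C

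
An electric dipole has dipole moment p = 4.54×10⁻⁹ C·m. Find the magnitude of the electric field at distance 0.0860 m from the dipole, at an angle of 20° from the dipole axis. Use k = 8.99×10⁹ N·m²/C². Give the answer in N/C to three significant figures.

E ≈ 1.23×10⁵ N/C

At angle θ the dipole field magnitude is E = (kp/r³)·√(1 + 3cos²θ).
kp/r³ = (8.99×10⁹)(4.54×10⁻⁹) / (0.0860)³ = 6.417×10⁴ N/C.
√(1 + 3cos²20°) = √(1 + 3·0.8830) = √3.6491 ≈ 1.9103.
E ≈ 6.417×10⁴ × 1.910 = 1.226×10⁵ N/C.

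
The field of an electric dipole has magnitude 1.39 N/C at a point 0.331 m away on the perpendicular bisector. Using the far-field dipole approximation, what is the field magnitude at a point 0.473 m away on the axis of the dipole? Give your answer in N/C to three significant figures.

Dipole fields scale as 1/r³ in the far field.
The axial field is twice the equatorial field at the same r, so the geometry factor is 2/1.
E₂ = E₁ · (2/1) · (r₁/r₂)³ = 1.39 · 2 · (0.331/0.473)³.
(r₁/r₂)³ = (0.6998)³ = 0.3427.
E₂ ≈ 0.9527 N/C.

E ≈ 0.953 N/C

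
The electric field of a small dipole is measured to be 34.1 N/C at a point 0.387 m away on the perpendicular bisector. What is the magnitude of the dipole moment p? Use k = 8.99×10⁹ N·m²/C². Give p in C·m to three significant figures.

p ≈ 2.20×10⁻¹⁰ C·m

In the equatorial plane E = kp/r³, so p = Er³/(k).
p = (34.1)·(0.387)³ / (8.99×10⁹) = 2.199×10⁻¹⁰ C·m.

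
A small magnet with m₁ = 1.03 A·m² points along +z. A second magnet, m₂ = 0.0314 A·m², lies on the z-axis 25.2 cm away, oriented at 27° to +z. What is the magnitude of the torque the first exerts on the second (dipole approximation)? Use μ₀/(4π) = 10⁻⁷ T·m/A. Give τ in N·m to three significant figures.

Dipole B is on the axis of dipole A, so B₁ there is axial: B₁ = (μ₀/4π)·2m₁/r³ along +z.
B₁ = 2(10⁻⁷)(1.03)/(0.252)³ = 1.287×10⁻⁵ T.
τ = m₂ B₁ sinθ.
τ = (0.0314)(1.287×10⁻⁵)·sin27° = 1.835×10⁻⁷ N·m.

τ ≈ 1.84×10⁻⁷ N·m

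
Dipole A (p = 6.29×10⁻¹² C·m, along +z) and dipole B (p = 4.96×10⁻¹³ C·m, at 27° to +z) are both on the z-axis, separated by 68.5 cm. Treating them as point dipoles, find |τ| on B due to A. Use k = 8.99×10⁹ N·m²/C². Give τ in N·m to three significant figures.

The second dipole sits on the axis of the first, so the field there is axial: E₁ = 2kp₁/r³ along +z.
E₁ = 2(8.99×10⁹)(6.29×10⁻¹²)/(0.685)³ = 0.3519 N/C.
Torque on the second dipole: τ = p₂ E₁ sinθ.
τ = (4.96×10⁻¹³)(0.3519)·sin27° = 7.923×10⁻¹⁴ N·m.

τ ≈ 7.92×10⁻¹⁴ N·m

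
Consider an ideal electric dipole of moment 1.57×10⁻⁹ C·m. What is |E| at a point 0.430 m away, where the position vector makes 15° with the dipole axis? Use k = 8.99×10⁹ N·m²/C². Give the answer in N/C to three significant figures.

E ≈ 346 N/C

At angle θ the dipole field magnitude is E = (kp/r³)·√(1 + 3cos²θ).
kp/r³ = (8.99×10⁹)(1.57×10⁻⁹) / (0.430)³ = 177.5 N/C.
√(1 + 3cos²15°) = √(1 + 3·0.9330) = √3.7990 ≈ 1.9491.
E ≈ 177.5 × 1.949 = 346.0 N/C.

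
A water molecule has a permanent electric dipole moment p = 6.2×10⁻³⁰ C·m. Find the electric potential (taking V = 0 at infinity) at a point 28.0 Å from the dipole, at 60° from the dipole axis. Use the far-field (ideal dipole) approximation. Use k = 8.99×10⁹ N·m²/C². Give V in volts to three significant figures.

V ≈ 0.00355 V

The dipole potential is V = kp cosθ / r².
V = (8.99×10⁹)(6.20×10⁻³⁰)·cos60° / (2.80×10⁻⁹)² = 0.003555 V.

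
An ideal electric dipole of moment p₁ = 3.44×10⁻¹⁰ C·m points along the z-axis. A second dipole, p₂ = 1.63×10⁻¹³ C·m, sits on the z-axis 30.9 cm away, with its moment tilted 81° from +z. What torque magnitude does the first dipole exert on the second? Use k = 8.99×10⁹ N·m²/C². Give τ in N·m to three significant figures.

The second dipole sits on the axis of the first, so the field there is axial: E₁ = 2kp₁/r³ along +z.
E₁ = 2(8.99×10⁹)(3.44×10⁻¹⁰)/(0.309)³ = 209.6 N/C.
Torque on the second dipole: τ = p₂ E₁ sinθ.
τ = (1.63×10⁻¹³)(209.6)·sin81° = 3.375×10⁻¹¹ N·m.

τ ≈ 3.38×10⁻¹¹ N·m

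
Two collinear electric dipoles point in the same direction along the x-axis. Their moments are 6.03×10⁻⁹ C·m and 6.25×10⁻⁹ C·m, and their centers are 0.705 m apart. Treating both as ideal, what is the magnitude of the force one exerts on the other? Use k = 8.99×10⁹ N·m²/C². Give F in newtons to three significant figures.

On-axis field of dipole 1 at distance r: E = 2kp₁/r³. Force on dipole 2 is F = p₂·dE/dr (gradient along axis).
dE/dr = −6kp₁/r⁴, so |F| = 6kp₁p₂/r⁴ (attractive for aligned moments).
F = 6(8.99×10⁹)(6.03×10⁻⁹)(6.25×10⁻⁹)/(0.705)⁴ = 8.229×10⁻⁶ N.

F ≈ 8.23×10⁻⁶ N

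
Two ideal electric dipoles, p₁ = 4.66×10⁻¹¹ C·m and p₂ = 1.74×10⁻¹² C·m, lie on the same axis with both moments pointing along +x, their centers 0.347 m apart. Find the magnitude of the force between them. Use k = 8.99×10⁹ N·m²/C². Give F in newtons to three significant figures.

On-axis field of dipole 1 at distance r: E = 2kp₁/r³. Force on dipole 2 is F = p₂·dE/dr (gradient along axis).
dE/dr = −6kp₁/r⁴, so |F| = 6kp₁p₂/r⁴ (attractive for aligned moments).
F = 6(8.99×10⁹)(4.66×10⁻¹¹)(1.74×10⁻¹²)/(0.347)⁴ = 3.017×10⁻¹⁰ N.

F ≈ 3.02×10⁻¹⁰ N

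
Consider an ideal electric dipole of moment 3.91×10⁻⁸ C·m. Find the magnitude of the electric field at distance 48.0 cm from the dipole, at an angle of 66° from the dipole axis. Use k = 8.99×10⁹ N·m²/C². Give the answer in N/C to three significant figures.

E ≈ 3890 N/C

At angle θ the dipole field magnitude is E = (kp/r³)·√(1 + 3cos²θ).
kp/r³ = (8.99×10⁹)(3.91×10⁻⁸) / (0.480)³ = 3178 N/C.
√(1 + 3cos²66°) = √(1 + 3·0.1654) = √1.4963 ≈ 1.2232.
E ≈ 3178 × 1.223 = 3888 N/C.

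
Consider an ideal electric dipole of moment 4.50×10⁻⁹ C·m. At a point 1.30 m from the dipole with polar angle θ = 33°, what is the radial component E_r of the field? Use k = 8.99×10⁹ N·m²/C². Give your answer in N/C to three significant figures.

E_r ≈ 30.9 N/C

For a dipole, E_r = (2kp cosθ)/r³.
kp/r³ = (8.99×10⁹)(4.50×10⁻⁹)/(1.30)³ = 18.41 N/C.
E_r = 2·18.41·cos33° = 30.89 N/C.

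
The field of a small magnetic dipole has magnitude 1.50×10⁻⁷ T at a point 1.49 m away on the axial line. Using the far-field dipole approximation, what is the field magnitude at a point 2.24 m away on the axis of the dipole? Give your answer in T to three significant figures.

B ≈ 4.41×10⁻⁸ T

Dipole fields scale as 1/r³ in the far field; the geometry is the same at both points.
B₂ = B₁ · (r₁/r₂)³ = 1.50×10⁻⁷ · (1.49/2.24)³.
(r₁/r₂)³ = (0.6652)³ = 0.2943.
B₂ ≈ 4.415×10⁻⁸ T.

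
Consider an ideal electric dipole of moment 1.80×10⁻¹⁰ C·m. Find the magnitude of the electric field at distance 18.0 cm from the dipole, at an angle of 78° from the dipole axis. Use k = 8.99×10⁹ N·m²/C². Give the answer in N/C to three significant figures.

At angle θ the dipole field magnitude is E = (kp/r³)·√(1 + 3cos²θ).
kp/r³ = (8.99×10⁹)(1.80×10⁻¹⁰) / (0.180)³ = 277.5 N/C.
√(1 + 3cos²78°) = √(1 + 3·0.0432) = √1.1297 ≈ 1.0629.
E ≈ 277.5 × 1.063 = 294.9 N/C.

E ≈ 295 N/C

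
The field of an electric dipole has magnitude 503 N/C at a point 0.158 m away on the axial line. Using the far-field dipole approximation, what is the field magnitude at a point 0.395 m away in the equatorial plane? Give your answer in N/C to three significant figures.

E ≈ 16.1 N/C

Dipole fields scale as 1/r³ in the far field.
The axial field is twice the equatorial field at the same r, so the geometry factor is 1/2.
E₂ = E₁ · (1/2) · (r₁/r₂)³ = 503 · 0.5 · (0.158/0.395)³.
(r₁/r₂)³ = (0.4)³ = 0.064.
E₂ ≈ 16.10 N/C.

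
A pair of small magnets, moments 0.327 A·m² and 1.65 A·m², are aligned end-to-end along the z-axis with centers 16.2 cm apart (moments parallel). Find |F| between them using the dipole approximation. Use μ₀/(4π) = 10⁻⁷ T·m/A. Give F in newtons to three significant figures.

F ≈ 4.70×10⁻⁴ N

On-axis B of dipole 1: B = (μ₀/4π)·2m₁/r³. Force on dipole 2: F = m₂·dB/dr.
dB/dr = −(μ₀/4π)·6m₁/r⁴, so |F| = (μ₀/4π)·6m₁m₂/r⁴.
F = 6(10⁻⁷)(0.327)(1.65)/(0.162)⁴ = 4.700×10⁻⁴ N.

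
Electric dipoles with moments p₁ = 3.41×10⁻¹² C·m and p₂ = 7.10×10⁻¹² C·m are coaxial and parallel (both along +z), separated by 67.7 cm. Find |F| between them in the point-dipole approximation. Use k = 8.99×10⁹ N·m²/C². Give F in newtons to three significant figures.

On-axis field of dipole 1 at distance r: E = 2kp₁/r³. Force on dipole 2 is F = p₂·dE/dr (gradient along axis).
dE/dr = −6kp₁/r⁴, so |F| = 6kp₁p₂/r⁴ (attractive for aligned moments).
F = 6(8.99×10⁹)(3.41×10⁻¹²)(7.10×10⁻¹²)/(0.677)⁴ = 6.217×10⁻¹² N.

F ≈ 6.22×10⁻¹² N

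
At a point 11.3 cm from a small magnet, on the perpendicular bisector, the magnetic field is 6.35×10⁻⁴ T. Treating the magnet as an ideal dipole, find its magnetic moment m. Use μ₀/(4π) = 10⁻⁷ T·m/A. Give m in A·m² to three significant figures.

m ≈ 9.16 A·m²

In the equatorial plane B = (μ₀/4π)·m/r³, so m = Br³·4π/(μ₀).
m = (6.35×10⁻⁴)·(0.113)³ / (10⁻⁷) = 9.162 A·m².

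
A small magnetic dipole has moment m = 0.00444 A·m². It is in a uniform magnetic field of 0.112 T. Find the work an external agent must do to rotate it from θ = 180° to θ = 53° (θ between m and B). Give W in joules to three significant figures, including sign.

W ≈ -7.97×10⁻⁴ J

W_ext = ΔU = −mB cosθ₂ + mB cosθ₁ = mB(cosθ₁ − cosθ₂).
W = (0.00444)(0.112)·(cos180° − cos53°) = (4.973×10⁻⁴)·(-1.6018) = -7.966×10⁻⁴ J.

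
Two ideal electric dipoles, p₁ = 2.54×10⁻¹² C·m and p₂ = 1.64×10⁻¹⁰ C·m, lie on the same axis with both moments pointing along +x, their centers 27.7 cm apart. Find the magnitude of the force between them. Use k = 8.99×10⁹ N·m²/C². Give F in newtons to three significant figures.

On-axis field of dipole 1 at distance r: E = 2kp₁/r³. Force on dipole 2 is F = p₂·dE/dr (gradient along axis).
dE/dr = −6kp₁/r⁴, so |F| = 6kp₁p₂/r⁴ (attractive for aligned moments).
F = 6(8.99×10⁹)(2.54×10⁻¹²)(1.64×10⁻¹⁰)/(0.277)⁴ = 3.817×10⁻⁹ N.

F ≈ 3.82×10⁻⁹ N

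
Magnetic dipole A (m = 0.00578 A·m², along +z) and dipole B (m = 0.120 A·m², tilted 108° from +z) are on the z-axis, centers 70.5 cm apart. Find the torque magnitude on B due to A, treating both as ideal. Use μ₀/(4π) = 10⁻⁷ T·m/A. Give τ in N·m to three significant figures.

τ ≈ 3.77×10⁻¹⁰ N·m

Dipole B is on the axis of dipole A, so B₁ there is axial: B₁ = (μ₀/4π)·2m₁/r³ along +z.
B₁ = 2(10⁻⁷)(0.00578)/(0.705)³ = 3.299×10⁻⁹ T.
τ = m₂ B₁ sinθ.
τ = (0.120)(3.299×10⁻⁹)·sin108° = 3.765×10⁻¹⁰ N·m.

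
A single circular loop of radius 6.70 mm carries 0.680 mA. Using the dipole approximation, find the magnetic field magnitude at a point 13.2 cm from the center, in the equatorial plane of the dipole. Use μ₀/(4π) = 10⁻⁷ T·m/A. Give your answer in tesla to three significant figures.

B ≈ 4.17×10⁻¹² T

Magnetic moment m = IA = Iπa² = (6.80×10⁻⁴)·π·(0.00670)² = 9.59×10⁻⁸ A·m².
In the equatorial plane B = (μ₀/4π)·m/r³ (half the axial value).
B = (10⁻⁷)·(9.59×10⁻⁸) / (0.132)³ = 4.170×10⁻¹² T.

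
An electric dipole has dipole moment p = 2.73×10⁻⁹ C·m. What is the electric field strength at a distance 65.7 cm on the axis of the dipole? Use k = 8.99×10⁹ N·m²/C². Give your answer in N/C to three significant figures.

On the dipole axis E = 2kp/r³.
E = 2·(8.99×10⁹)(2.73×10⁻⁹) / (0.657)³ = 173.1 N/C.

E ≈ 173 N/C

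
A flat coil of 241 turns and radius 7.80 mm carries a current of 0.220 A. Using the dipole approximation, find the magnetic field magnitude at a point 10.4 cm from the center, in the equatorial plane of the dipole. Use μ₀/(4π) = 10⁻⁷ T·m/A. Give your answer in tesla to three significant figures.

m = NIA = NIπa² = 241·(0.220)·π·(0.00780)² = 0.01013 A·m².
In the equatorial plane B = (μ₀/4π)·m/r³ (half the axial value).
B = (10⁻⁷)·(0.01013) / (0.104)³ = 9.006×10⁻⁷ T.

B ≈ 9.01×10⁻⁷ T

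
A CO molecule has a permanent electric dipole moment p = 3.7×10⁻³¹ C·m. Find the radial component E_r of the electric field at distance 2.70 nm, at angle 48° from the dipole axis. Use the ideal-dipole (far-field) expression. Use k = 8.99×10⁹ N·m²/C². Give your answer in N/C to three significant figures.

E_r ≈ 2.26×10⁵ N/C

For a dipole, E_r = (2kp cosθ)/r³.
kp/r³ = (8.99×10⁹)(3.70×10⁻³¹)/(2.70×10⁻⁹)³ = 1.690×10⁵ N/C.
E_r = 2·1.690×10⁵·cos48° = 2.262×10⁵ N/C.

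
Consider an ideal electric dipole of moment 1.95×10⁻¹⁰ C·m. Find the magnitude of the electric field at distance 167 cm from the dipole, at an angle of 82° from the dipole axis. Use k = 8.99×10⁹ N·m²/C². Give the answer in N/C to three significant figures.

E ≈ 0.387 N/C

At angle θ the dipole field magnitude is E = (kp/r³)·√(1 + 3cos²θ).
kp/r³ = (8.99×10⁹)(1.95×10⁻¹⁰) / (1.67)³ = 0.3764 N/C.
√(1 + 3cos²82°) = √(1 + 3·0.0194) = √1.0581 ≈ 1.0286.
E ≈ 0.3764 × 1.029 = 0.3872 N/C.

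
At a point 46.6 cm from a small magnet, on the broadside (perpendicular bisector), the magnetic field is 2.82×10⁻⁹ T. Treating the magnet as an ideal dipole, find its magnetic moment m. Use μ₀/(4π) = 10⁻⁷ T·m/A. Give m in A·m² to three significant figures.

m ≈ 0.00285 A·m²

In the equatorial plane B = (μ₀/4π)·m/r³, so m = Br³·4π/(μ₀).
m = (2.82×10⁻⁹)·(0.466)³ / (10⁻⁷) = 0.002854 A·m².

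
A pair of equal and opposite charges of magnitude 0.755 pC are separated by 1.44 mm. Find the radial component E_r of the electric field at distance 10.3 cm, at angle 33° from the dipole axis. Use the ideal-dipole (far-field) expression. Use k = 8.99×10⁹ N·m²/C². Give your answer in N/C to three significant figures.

Dipole moment p = qd = (7.55×10⁻¹³ C)(0.00144 m) = 1.087×10⁻¹⁵ C·m.
For a dipole, E_r = (2kp cosθ)/r³.
kp/r³ = (8.99×10⁹)(1.087×10⁻¹⁵)/(0.103)³ = 0.008943 N/C.
E_r = 2·0.008943·cos33° = 0.01500 N/C.

E_r ≈ 0.0150 N/C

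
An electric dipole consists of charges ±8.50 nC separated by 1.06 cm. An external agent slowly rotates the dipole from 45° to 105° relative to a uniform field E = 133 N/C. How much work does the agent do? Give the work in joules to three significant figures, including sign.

W ≈ 1.16×10⁻⁸ J

Dipole moment p = qd = (8.50×10⁻⁹ C)(0.0106 m) = 9.01×10⁻¹¹ C·m.
W_ext = ΔU = U(θ₂) − U(θ₁) = −pE cosθ₂ − (−pE cosθ₁) = pE(cosθ₁ − cosθ₂).
W = (9.01×10⁻¹¹)(133)·(cos45° − cos105°) = (1.198×10⁻⁸)·(+0.9659) = 1.157×10⁻⁸ J.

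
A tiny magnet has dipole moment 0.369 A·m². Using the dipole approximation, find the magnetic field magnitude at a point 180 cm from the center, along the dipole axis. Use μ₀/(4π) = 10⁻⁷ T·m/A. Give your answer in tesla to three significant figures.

B ≈ 1.27×10⁻⁸ T

On axis B = (μ₀/4π)·2m/r³.
B = 2·(10⁻⁷)·(0.369) / (1.80)³ = 1.265×10⁻⁸ T.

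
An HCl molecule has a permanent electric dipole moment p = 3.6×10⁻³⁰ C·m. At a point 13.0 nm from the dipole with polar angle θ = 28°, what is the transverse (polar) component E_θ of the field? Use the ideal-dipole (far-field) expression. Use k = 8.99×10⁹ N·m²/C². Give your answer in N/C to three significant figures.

For a dipole, E_θ = (kp sinθ)/r³.
kp/r³ = (8.99×10⁹)(3.60×10⁻³⁰)/(1.30×10⁻⁸)³ = 1.473×10⁴ N/C.
E_θ = 1.473×10⁴·sin28° = 6916 N/C.

E_θ ≈ 6920 N/C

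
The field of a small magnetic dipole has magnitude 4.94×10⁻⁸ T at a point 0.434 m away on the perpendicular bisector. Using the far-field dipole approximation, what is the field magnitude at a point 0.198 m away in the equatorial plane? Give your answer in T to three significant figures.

B ≈ 5.20×10⁻⁷ T

Dipole fields scale as 1/r³ in the far field; the geometry is the same at both points.
B₂ = B₁ · (r₁/r₂)³ = 4.94×10⁻⁸ · (0.434/0.198)³.
(r₁/r₂)³ = (2.192)³ = 10.53.
B₂ ≈ 5.202×10⁻⁷ T.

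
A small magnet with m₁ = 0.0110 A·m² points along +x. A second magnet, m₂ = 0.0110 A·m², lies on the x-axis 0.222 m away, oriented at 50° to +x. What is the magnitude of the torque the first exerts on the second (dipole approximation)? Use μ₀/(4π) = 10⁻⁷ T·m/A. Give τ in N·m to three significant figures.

τ ≈ 1.69×10⁻⁹ N·m

Dipole B is on the axis of dipole A, so B₁ there is axial: B₁ = (μ₀/4π)·2m₁/r³ along +x.
B₁ = 2(10⁻⁷)(0.0110)/(0.222)³ = 2.011×10⁻⁷ T.
τ = m₂ B₁ sinθ.
τ = (0.0110)(2.011×10⁻⁷)·sin50° = 1.694×10⁻⁹ N·m.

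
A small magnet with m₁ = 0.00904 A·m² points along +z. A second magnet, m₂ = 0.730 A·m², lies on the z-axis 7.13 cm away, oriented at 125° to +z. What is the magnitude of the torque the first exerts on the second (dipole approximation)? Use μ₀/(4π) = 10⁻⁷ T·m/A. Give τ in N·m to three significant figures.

τ ≈ 2.98×10⁻⁶ N·m

Dipole B is on the axis of dipole A, so B₁ there is axial: B₁ = (μ₀/4π)·2m₁/r³ along +z.
B₁ = 2(10⁻⁷)(0.00904)/(0.0713)³ = 4.988×10⁻⁶ T.
τ = m₂ B₁ sinθ.
τ = (0.730)(4.988×10⁻⁶)·sin125° = 2.983×10⁻⁶ N·m.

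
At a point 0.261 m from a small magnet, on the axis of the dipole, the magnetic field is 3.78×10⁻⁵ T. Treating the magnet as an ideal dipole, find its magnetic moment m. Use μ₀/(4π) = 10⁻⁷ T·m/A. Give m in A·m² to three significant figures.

On axis B = (μ₀/4π)·2m/r³, so m = Br³·4π/(μ₀·2).
m = (3.78×10⁻⁵)·(0.261)³ / (2·10⁻⁷) = 3.360 A·m².

m ≈ 3.36 A·m²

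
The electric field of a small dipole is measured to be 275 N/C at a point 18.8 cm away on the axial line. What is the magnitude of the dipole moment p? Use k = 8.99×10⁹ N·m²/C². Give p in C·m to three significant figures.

p ≈ 1.02×10⁻¹⁰ C·m

On axis E = 2kp/r³, so p = Er³/(2k).
p = (275)·(0.188)³ / (2·8.99×10⁹) = 1.016×10⁻¹⁰ C·m.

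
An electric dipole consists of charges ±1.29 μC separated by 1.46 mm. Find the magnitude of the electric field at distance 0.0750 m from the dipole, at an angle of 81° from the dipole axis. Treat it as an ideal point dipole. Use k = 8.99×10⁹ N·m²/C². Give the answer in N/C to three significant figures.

Dipole moment p = qd = (1.29×10⁻⁶ C)(0.00146 m) = 1.883×10⁻⁹ C·m.
At angle θ the dipole field magnitude is E = (kp/r³)·√(1 + 3cos²θ).
kp/r³ = (8.99×10⁹)(1.883×10⁻⁹) / (0.0750)³ = 4.013×10⁴ N/C.
√(1 + 3cos²81°) = √(1 + 3·0.0245) = √1.0734 ≈ 1.0361.
E ≈ 4.013×10⁴ × 1.036 = 4.157×10⁴ N/C.

E ≈ 4.16×10⁴ N/C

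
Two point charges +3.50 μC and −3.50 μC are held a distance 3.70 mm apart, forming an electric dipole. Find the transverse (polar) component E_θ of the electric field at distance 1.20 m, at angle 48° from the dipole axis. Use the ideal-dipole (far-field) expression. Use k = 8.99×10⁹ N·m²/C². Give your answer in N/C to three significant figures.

E_θ ≈ 50.1 N/C

Dipole moment p = qd = (3.50×10⁻⁶ C)(0.00370 m) = 1.295×10⁻⁸ C·m.
For a dipole, E_θ = (kp sinθ)/r³.
kp/r³ = (8.99×10⁹)(1.295×10⁻⁸)/(1.20)³ = 67.37 N/C.
E_θ = 67.37·sin48° = 50.07 N/C.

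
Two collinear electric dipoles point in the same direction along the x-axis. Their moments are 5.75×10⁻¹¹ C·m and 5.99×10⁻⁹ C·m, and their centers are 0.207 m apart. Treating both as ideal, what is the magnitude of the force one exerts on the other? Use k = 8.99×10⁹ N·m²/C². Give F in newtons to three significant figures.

F ≈ 1.01×10⁻⁵ N

On-axis field of dipole 1 at distance r: E = 2kp₁/r³. Force on dipole 2 is F = p₂·dE/dr (gradient along axis).
dE/dr = −6kp₁/r⁴, so |F| = 6kp₁p₂/r⁴ (attractive for aligned moments).
F = 6(8.99×10⁹)(5.75×10⁻¹¹)(5.99×10⁻⁹)/(0.207)⁴ = 1.012×10⁻⁵ N.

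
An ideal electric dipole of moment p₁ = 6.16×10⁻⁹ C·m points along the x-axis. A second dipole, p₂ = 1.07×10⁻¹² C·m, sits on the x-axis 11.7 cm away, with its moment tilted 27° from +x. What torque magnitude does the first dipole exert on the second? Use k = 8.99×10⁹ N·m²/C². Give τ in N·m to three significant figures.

τ ≈ 3.36×10⁻⁸ N·m

The second dipole sits on the axis of the first, so the field there is axial: E₁ = 2kp₁/r³ along +x.
E₁ = 2(8.99×10⁹)(6.16×10⁻⁹)/(0.117)³ = 6.915×10⁴ N/C.
Torque on the second dipole: τ = p₂ E₁ sinθ.
τ = (1.07×10⁻¹²)(6.915×10⁴)·sin27° = 3.359×10⁻⁸ N·m.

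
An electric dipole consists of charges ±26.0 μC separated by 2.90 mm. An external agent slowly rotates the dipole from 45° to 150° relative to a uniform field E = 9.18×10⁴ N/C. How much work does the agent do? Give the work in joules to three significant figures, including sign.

Dipole moment p = qd = (2.60×10⁻⁵ C)(0.00290 m) = 7.54×10⁻⁸ C·m.
W_ext = ΔU = U(θ₂) − U(θ₁) = −pE cosθ₂ − (−pE cosθ₁) = pE(cosθ₁ − cosθ₂).
W = (7.54×10⁻⁸)(9.18×10⁴)·(cos45° − cos150°) = (0.006922)·(+1.5731) = 0.01089 J.

W ≈ 0.0109 J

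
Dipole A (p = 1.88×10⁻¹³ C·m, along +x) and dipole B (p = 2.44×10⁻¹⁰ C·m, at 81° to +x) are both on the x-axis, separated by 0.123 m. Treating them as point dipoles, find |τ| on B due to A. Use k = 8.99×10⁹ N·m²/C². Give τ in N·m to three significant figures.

τ ≈ 4.38×10⁻¹⁰ N·m

The second dipole sits on the axis of the first, so the field there is axial: E₁ = 2kp₁/r³ along +x.
E₁ = 2(8.99×10⁹)(1.88×10⁻¹³)/(0.123)³ = 1.816 N/C.
Torque on the second dipole: τ = p₂ E₁ sinθ.
τ = (2.44×10⁻¹⁰)(1.816)·sin81° = 4.378×10⁻¹⁰ N·m.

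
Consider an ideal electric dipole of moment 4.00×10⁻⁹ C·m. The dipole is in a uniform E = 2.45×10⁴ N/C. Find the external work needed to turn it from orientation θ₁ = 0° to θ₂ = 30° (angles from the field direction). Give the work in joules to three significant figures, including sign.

W_ext = ΔU = U(θ₂) − U(θ₁) = −pE cosθ₂ − (−pE cosθ₁) = pE(cosθ₁ − cosθ₂).
W = (4.00×10⁻⁹)(2.45×10⁴)·(cos0° − cos30°) = (9.800×10⁻⁵)·(+0.1340) = 1.313×10⁻⁵ J.

W ≈ 1.31×10⁻⁵ J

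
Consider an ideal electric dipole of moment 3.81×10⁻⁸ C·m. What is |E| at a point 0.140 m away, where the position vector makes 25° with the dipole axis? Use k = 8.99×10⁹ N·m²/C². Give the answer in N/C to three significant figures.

At angle θ the dipole field magnitude is E = (kp/r³)·√(1 + 3cos²θ).
kp/r³ = (8.99×10⁹)(3.81×10⁻⁸) / (0.140)³ = 1.248×10⁵ N/C.
√(1 + 3cos²25°) = √(1 + 3·0.8214) = √3.4642 ≈ 1.8612.
E ≈ 1.248×10⁵ × 1.861 = 2.323×10⁵ N/C.

E ≈ 2.32×10⁵ N/C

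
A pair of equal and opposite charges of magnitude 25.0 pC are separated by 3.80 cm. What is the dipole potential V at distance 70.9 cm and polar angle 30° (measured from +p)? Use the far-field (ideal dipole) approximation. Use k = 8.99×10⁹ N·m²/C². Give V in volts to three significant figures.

Dipole moment p = qd = (2.50×10⁻¹¹ C)(0.0380 m) = 9.50×10⁻¹³ C·m.
The dipole potential is V = kp cosθ / r².
V = (8.99×10⁹)(9.50×10⁻¹³)·cos30° / (0.709)² = 0.01471 V.

V ≈ 0.0147 V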